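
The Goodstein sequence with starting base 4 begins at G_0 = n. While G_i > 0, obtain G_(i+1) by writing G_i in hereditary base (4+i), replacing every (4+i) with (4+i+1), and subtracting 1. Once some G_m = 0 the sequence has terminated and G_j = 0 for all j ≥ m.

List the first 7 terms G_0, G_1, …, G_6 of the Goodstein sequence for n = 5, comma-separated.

5, 5, 5, 4, 3, 2, 1

i=0: 5 = 4 + 1 (b=4); 4→5: 5 + 1 = 6; 6−1 = 5
i=1: 5 = 5 (b=5); 5→6: 6 = 6; 6−1 = 5
i=2: 5 = 5 (b=6); 6→7: 5 = 5; 5−1 = 4
i=3: 4 = 4 (b=7); 7→8: 4 = 4; 4−1 = 3
i=4: 3 = 3 (b=8); 8→9: 3 = 3; 3−1 = 2
i=5: 2 = 2 (b=9); 9→10: 2 = 2; 2−1 = 1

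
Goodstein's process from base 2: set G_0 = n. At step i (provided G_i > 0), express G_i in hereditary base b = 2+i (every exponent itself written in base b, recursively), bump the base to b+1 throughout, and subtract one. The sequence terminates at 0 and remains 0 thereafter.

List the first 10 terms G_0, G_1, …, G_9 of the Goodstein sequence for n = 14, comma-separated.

14, 110, 1281, 18750, 326591, 5862840, 134404971, 3487116548, 100000555551, 3138429262496

i=0: 14 = 2^(2 + 1) + 2^2 + 2 (b=2); 2→3: 3^(3 + 1) + 3^3 + 3 = 111; 111−1 = 110
i=1: 110 = 3^(3 + 1) + 3^3 + 2 (b=3); 3→4: 4^(4 + 1) + 4^4 + 2 = 1282; 1282−1 = 1281
i=2: 1281 = 4^(4 + 1) + 4^4 + 1 (b=4); 4→5: 5^(5 + 1) + 5^5 + 1 = 18751; 18751−1 = 18750
i=3: 18750 = 5^(5 + 1) + 5^5 (b=5); 5→6: 6^(6 + 1) + 6^6 = 326592; 326592−1 = 326591
i=4: 326591 = 6^(6 + 1) + 5·6^5 + 5·6^4 + 5·6^3 + 5·6^2 + 5·6 + 5 (b=6); 6→7: 7^(7 + 1) + 5·7^5 + 5·7^4 + 5·7^3 + 5·7^2 + 5·7 + 5 = 5862841; 5862841−1 = 5862840
i=5: 5862840 = 7^(7 + 1) + 5·7^5 + 5·7^4 + 5·7^3 + 5·7^2 + 5·7 + 4 (b=7); 7→8: 8^(8 + 1) + 5·8^5 + 5·8^4 + 5·8^3 + 5·8^2 + 5·8 + 4 = 134404972; 134404972−1 = 134404971
i=6: 134404971 = 8^(8 + 1) + 5·8^5 + 5·8^4 + 5·8^3 + 5·8^2 + 5·8 + 3 (b=8); 8→9: 9^(9 + 1) + 5·9^5 + 5·9^4 + 5·9^3 + 5·9^2 + 5·9 + 3 = 3487116549; 3487116549−1 = 3487116548
i=7: 3487116548 = 9^(9 + 1) + 5·9^5 + 5·9^4 + 5·9^3 + 5·9^2 + 5·9 + 2 (b=9); 9→10: 10^(10 + 1) + 5·10^5 + 5·10^4 + 5·10^3 + 5·10^2 + 5·10 + 2 = 100000555552; 100000555552−1 = 100000555551
i=8: 100000555551 = 10^(10 + 1) + 5·10^5 + 5·10^4 + 5·10^3 + 5·10^2 + 5·10 + 1 (b=10); 10→11: 11^(11 + 1) + 5·11^5 + 5·11^4 + 5·11^3 + 5·11^2 + 5·11 + 1 = 3138429262497; 3138429262497−1 = 3138429262496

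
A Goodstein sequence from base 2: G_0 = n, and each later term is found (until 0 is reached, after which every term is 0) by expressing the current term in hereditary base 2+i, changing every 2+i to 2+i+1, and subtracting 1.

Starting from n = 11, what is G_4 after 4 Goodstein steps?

279937

11 —HB2→ 2^(2 + 1) + 2 + 1 —bump→ 3^(3 + 1) + 3 + 1 = 85 —(−1)→ 84
84 —HB3→ 3^(3 + 1) + 3 —bump→ 4^(4 + 1) + 4 = 1028 —(−1)→ 1027
1027 —HB4→ 4^(4 + 1) + 3 —bump→ 5^(5 + 1) + 3 = 15628 —(−1)→ 15627
15627 —HB5→ 5^(5 + 1) + 2 —bump→ 6^(6 + 1) + 2 = 279938 —(−1)→ 279937
279937 —HB6→ 6^(6 + 1) + 1 —bump→ 7^(7 + 1) + 1 = 5764802 —(−1)→ 5764801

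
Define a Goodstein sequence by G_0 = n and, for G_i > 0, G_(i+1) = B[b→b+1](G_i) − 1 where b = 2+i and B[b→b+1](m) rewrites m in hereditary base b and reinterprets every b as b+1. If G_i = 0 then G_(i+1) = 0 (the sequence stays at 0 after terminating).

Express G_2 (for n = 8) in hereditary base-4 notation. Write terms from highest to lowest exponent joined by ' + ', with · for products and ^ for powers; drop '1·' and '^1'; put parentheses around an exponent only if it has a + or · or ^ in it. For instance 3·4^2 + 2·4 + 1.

2·4^4 + 2·4^2 + 2·4 + 1

step 0: 8 = 2^(2 + 1); sub 3 for 2: 3^(3 + 1); = 81; G_1 = 81−1 = 80
step 1: 80 = 2·3^3 + 2·3^2 + 2·3 + 2; sub 4 for 3: 2·4^4 + 2·4^2 + 2·4 + 2; = 554; G_2 = 554−1 = 553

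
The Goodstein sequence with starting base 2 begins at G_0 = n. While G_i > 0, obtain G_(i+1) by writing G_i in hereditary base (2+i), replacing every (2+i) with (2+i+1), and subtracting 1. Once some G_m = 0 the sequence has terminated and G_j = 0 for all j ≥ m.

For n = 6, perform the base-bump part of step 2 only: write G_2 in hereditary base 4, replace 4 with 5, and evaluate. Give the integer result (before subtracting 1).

3126

(0) 6|_2 = 2^2 + 2 ↦ 3^3 + 3|_3 = 30 ⇒ 29
(1) 29|_3 = 3^3 + 2 ↦ 4^4 + 2|_4 = 258 ⇒ 257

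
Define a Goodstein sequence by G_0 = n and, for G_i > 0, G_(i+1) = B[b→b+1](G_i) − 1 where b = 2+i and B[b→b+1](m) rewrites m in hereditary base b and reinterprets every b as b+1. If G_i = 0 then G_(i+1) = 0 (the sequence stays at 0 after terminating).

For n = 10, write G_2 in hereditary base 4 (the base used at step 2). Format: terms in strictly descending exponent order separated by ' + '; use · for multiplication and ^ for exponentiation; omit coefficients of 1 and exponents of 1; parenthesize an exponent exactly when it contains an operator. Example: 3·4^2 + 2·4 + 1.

base 2: 10 = 2^(2 + 1) + 2; at 3: 3^(3 + 1) + 3 = 84; next = 83
base 3: 83 = 3^(3 + 1) + 2; at 4: 4^(4 + 1) + 2 = 1026; next = 1025
base 4: 1025 = 4^(4 + 1) + 1; at 5: 5^(5 + 1) + 1 = 15626; next = 15625

4^(4 + 1) + 1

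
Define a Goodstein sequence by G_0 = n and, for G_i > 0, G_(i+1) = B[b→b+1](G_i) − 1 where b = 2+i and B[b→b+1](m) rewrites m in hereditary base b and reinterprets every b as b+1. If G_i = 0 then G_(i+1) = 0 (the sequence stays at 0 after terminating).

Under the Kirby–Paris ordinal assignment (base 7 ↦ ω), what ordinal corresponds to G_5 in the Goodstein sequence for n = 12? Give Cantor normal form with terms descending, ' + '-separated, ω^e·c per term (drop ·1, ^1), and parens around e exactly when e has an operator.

[0] 12 ≡ 2^(2 + 1) + 2^2 (base 2). Lift 3: 108. −1: 107.
[1] 107 ≡ 3^(3 + 1) + 2·3^2 + 2·3 + 2 (base 3). Lift 4: 1066. −1: 1065.
[2] 1065 ≡ 4^(4 + 1) + 2·4^2 + 2·4 + 1 (base 4). Lift 5: 15686. −1: 15685.
[3] 15685 ≡ 5^(5 + 1) + 2·5^2 + 2·5 (base 5). Lift 6: 280020. −1: 280019.
[4] 280019 ≡ 6^(6 + 1) + 2·6^2 + 6 + 5 (base 6). Lift 7: 5764911. −1: 5764910.
[5] 5764910 ≡ 7^(7 + 1) + 2·7^2 + 7 + 4 (base 7). Lift 8: 134217868. −1: 134217867.

ω^(ω + 1) + ω^2·2 + ω + 4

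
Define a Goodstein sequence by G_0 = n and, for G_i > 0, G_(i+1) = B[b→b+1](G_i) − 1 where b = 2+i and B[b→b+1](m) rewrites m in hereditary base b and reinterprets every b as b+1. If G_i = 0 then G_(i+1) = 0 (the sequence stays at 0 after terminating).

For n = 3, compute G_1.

i=0: 3 = 2 + 1 (b=2); 2→3: 3 + 1 = 4; 4−1 = 3
i=1: 3 = 3 (b=3); 3→4: 4 = 4; 4−1 = 3

3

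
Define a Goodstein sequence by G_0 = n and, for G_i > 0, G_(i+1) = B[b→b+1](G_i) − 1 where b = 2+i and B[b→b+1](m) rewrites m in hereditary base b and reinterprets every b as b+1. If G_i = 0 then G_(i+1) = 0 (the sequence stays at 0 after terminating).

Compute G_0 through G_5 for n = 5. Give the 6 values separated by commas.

5 —HB2→ 2^2 + 1 —bump→ 3^3 + 1 = 28 —(−1)→ 27
27 —HB3→ 3^3 —bump→ 4^4 = 256 —(−1)→ 255
255 —HB4→ 3·4^3 + 3·4^2 + 3·4 + 3 —bump→ 3·5^3 + 3·5^2 + 3·5 + 3 = 468 —(−1)→ 467
467 —HB5→ 3·5^3 + 3·5^2 + 3·5 + 2 —bump→ 3·6^3 + 3·6^2 + 3·6 + 2 = 776 —(−1)→ 775
775 —HB6→ 3·6^3 + 3·6^2 + 3·6 + 1 —bump→ 3·7^3 + 3·7^2 + 3·7 + 1 = 1198 —(−1)→ 1197

5, 27, 255, 467, 775, 1197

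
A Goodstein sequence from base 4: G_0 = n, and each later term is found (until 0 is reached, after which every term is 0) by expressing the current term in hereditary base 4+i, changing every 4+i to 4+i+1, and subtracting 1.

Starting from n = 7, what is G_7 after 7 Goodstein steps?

[0] 7 ≡ 4 + 3 (base 4). Lift 5: 8. −1: 7.
[1] 7 ≡ 5 + 2 (base 5). Lift 6: 8. −1: 7.
[2] 7 ≡ 6 + 1 (base 6). Lift 7: 8. −1: 7.
[3] 7 ≡ 7 (base 7). Lift 8: 8. −1: 7.
[4] 7 ≡ 7 (base 8). Lift 9: 7. −1: 6.
[5] 6 ≡ 6 (base 9). Lift 10: 6. −1: 5.
[6] 5 ≡ 5 (base 10). Lift 11: 5. −1: 4.
[7] 4 ≡ 4 (base 11). Lift 12: 4. −1: 3.

4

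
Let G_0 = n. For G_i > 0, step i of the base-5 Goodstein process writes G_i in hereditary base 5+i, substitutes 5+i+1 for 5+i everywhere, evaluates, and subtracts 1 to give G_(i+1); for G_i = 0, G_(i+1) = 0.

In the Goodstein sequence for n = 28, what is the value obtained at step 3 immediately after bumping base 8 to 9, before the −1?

[0] 28 ≡ 5^2 + 3 (base 5). Lift 6: 39. −1: 38.
[1] 38 ≡ 6^2 + 2 (base 6). Lift 7: 51. −1: 50.
[2] 50 ≡ 7^2 + 1 (base 7). Lift 8: 65. −1: 64.
[3] 64 ≡ 8^2 (base 8). Lift 9: 81. −1: 80.

81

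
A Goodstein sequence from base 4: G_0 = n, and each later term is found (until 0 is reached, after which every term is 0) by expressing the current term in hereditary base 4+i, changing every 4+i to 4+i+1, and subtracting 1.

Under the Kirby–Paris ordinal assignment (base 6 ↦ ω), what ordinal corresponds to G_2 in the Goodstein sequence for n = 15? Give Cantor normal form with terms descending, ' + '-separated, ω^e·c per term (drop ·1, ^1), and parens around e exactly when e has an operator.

ω·3 + 1

step 0: 15 = 3·4 + 3; sub 5 for 4: 3·5 + 3; = 18; G_1 = 18−1 = 17
step 1: 17 = 3·5 + 2; sub 6 for 5: 3·6 + 2; = 20; G_2 = 20−1 = 19
step 2: 19 = 3·6 + 1; sub 7 for 6: 3·7 + 1; = 22; G_3 = 22−1 = 21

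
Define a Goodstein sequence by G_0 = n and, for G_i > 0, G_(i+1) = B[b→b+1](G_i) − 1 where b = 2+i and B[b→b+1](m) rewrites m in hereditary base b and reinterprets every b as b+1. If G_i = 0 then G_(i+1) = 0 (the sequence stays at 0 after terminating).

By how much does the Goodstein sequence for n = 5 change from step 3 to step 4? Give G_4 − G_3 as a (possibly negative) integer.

G_0 = 5. HB_2(5) = 2^2 + 1. Bump = 28. G_1 = 27.
G_1 = 27. HB_3(27) = 3^3. Bump = 256. G_2 = 255.
G_2 = 255. HB_4(255) = 3·4^3 + 3·4^2 + 3·4 + 3. Bump = 468. G_3 = 467.
G_3 = 467. HB_5(467) = 3·5^3 + 3·5^2 + 3·5 + 2. Bump = 776. G_4 = 775.

308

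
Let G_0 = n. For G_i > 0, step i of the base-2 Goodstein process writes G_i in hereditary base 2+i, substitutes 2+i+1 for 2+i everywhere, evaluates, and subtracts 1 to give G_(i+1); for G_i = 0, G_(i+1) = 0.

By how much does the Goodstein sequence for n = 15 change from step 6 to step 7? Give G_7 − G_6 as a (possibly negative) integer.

3373455337

base 2: 15 = 2^(2 + 1) + 2^2 + 2 + 1; at 3: 3^(3 + 1) + 3^3 + 3 + 1 = 112; next = 111
base 3: 111 = 3^(3 + 1) + 3^3 + 3; at 4: 4^(4 + 1) + 4^4 + 4 = 1284; next = 1283
base 4: 1283 = 4^(4 + 1) + 4^4 + 3; at 5: 5^(5 + 1) + 5^5 + 3 = 18753; next = 18752
base 5: 18752 = 5^(5 + 1) + 5^5 + 2; at 6: 6^(6 + 1) + 6^6 + 2 = 326594; next = 326593
base 6: 326593 = 6^(6 + 1) + 6^6 + 1; at 7: 7^(7 + 1) + 7^7 + 1 = 6588345; next = 6588344
base 7: 6588344 = 7^(7 + 1) + 7^7; at 8: 8^(8 + 1) + 8^8 = 150994944; next = 150994943
base 8: 150994943 = 8^(8 + 1) + 7·8^7 + 7·8^6 + 7·8^5 + 7·8^4 + 7·8^3 + 7·8^2 + 7·8 + 7; at 9: 9^(9 + 1) + 7·9^7 + 7·9^6 + 7·9^5 + 7·9^4 + 7·9^3 + 7·9^2 + 7·9 + 7 = 3524450281; next = 3524450280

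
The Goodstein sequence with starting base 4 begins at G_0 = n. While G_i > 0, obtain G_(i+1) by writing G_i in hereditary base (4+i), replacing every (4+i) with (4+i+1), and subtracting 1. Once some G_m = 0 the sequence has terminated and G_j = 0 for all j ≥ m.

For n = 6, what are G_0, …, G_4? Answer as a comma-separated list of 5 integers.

6, 6, 6, 6, 5

i=0: 6 = 4 + 2 (b=4); 4→5: 5 + 2 = 7; 7−1 = 6
i=1: 6 = 5 + 1 (b=5); 5→6: 6 + 1 = 7; 7−1 = 6
i=2: 6 = 6 (b=6); 6→7: 7 = 7; 7−1 = 6
i=3: 6 = 6 (b=7); 7→8: 6 = 6; 6−1 = 5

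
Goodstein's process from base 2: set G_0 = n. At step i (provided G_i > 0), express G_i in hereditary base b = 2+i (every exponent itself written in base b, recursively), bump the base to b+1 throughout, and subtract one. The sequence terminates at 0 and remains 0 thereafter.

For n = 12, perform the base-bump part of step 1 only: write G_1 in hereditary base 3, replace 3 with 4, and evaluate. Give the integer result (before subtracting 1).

1066

[0] 12 ≡ 2^(2 + 1) + 2^2 (base 2). Lift 3: 108. −1: 107.
[1] 107 ≡ 3^(3 + 1) + 2·3^2 + 2·3 + 2 (base 3). Lift 4: 1066. −1: 1065.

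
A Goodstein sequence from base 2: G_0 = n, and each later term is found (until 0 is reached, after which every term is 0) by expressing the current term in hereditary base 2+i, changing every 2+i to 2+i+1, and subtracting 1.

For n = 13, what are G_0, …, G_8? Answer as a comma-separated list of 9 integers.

13, 108, 1279, 16092, 280711, 5765998, 134219479, 3486786855, 100000003325

G_0=13  [base 2] 2^(2 + 1) + 2^2 + 1  →[2↦3]→  3^(3 + 1) + 3^3 + 1 = 109  −1 ⇒ G_1=108
G_1=108  [base 3] 3^(3 + 1) + 3^3  →[3↦4]→  4^(4 + 1) + 4^4 = 1280  −1 ⇒ G_2=1279
G_2=1279  [base 4] 4^(4 + 1) + 3·4^3 + 3·4^2 + 3·4 + 3  →[4↦5]→  5^(5 + 1) + 3·5^3 + 3·5^2 + 3·5 + 3 = 16093  −1 ⇒ G_3=16092
G_3=16092  [base 5] 5^(5 + 1) + 3·5^3 + 3·5^2 + 3·5 + 2  →[5↦6]→  6^(6 + 1) + 3·6^3 + 3·6^2 + 3·6 + 2 = 280712  −1 ⇒ G_4=280711
G_4=280711  [base 6] 6^(6 + 1) + 3·6^3 + 3·6^2 + 3·6 + 1  →[6↦7]→  7^(7 + 1) + 3·7^3 + 3·7^2 + 3·7 + 1 = 5765999  −1 ⇒ G_5=5765998
G_5=5765998  [base 7] 7^(7 + 1) + 3·7^3 + 3·7^2 + 3·7  →[7↦8]→  8^(8 + 1) + 3·8^3 + 3·8^2 + 3·8 = 134219480  −1 ⇒ G_6=134219479
G_6=134219479  [base 8] 8^(8 + 1) + 3·8^3 + 3·8^2 + 2·8 + 7  →[8↦9]→  9^(9 + 1) + 3·9^3 + 3·9^2 + 2·9 + 7 = 3486786856  −1 ⇒ G_7=3486786855
G_7=3486786855  [base 9] 9^(9 + 1) + 3·9^3 + 3·9^2 + 2·9 + 6  →[9↦10]→  10^(10 + 1) + 3·10^3 + 3·10^2 + 2·10 + 6 = 100000003326  −1 ⇒ G_8=100000003325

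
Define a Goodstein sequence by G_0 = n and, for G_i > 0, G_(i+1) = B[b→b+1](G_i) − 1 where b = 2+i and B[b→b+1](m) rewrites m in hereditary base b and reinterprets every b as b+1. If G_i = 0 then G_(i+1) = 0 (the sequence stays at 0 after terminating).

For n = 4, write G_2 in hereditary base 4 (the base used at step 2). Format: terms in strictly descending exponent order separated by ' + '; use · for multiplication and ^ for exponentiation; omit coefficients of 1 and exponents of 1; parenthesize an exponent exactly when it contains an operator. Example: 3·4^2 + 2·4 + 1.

G_0=4  [base 2] 2^2  →[2↦3]→  3^3 = 27  −1 ⇒ G_1=26
G_1=26  [base 3] 2·3^2 + 2·3 + 2  →[3↦4]→  2·4^2 + 2·4 + 2 = 42  −1 ⇒ G_2=41
G_2=41  [base 4] 2·4^2 + 2·4 + 1  →[4↦5]→  2·5^2 + 2·5 + 1 = 61  −1 ⇒ G_3=60

2·4^2 + 2·4 + 1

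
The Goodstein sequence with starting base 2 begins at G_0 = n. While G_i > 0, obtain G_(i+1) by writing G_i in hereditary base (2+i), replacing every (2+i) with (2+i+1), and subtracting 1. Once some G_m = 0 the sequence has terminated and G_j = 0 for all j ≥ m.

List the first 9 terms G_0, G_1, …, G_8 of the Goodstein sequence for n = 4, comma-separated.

4, 26, 41, 60, 83, 109, 139, 173, 211

[0] 4 ≡ 2^2 (base 2). Lift 3: 27. −1: 26.
[1] 26 ≡ 2·3^2 + 2·3 + 2 (base 3). Lift 4: 42. −1: 41.
[2] 41 ≡ 2·4^2 + 2·4 + 1 (base 4). Lift 5: 61. −1: 60.
[3] 60 ≡ 2·5^2 + 2·5 (base 5). Lift 6: 84. −1: 83.
[4] 83 ≡ 2·6^2 + 6 + 5 (base 6). Lift 7: 110. −1: 109.
[5] 109 ≡ 2·7^2 + 7 + 4 (base 7). Lift 8: 140. −1: 139.
[6] 139 ≡ 2·8^2 + 8 + 3 (base 8). Lift 9: 174. −1: 173.
[7] 173 ≡ 2·9^2 + 9 + 2 (base 9). Lift 10: 212. −1: 211.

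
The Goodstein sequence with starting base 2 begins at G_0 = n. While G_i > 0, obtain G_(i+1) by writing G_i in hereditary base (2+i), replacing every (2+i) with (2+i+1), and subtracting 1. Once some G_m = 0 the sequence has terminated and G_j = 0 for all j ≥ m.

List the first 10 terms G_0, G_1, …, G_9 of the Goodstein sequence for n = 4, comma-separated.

4, 26, 41, 60, 83, 109, 139, 173, 211, 253

step 0: 4 = 2^2; sub 3 for 2: 3^3; = 27; G_1 = 27−1 = 26
step 1: 26 = 2·3^2 + 2·3 + 2; sub 4 for 3: 2·4^2 + 2·4 + 2; = 42; G_2 = 42−1 = 41
step 2: 41 = 2·4^2 + 2·4 + 1; sub 5 for 4: 2·5^2 + 2·5 + 1; = 61; G_3 = 61−1 = 60
step 3: 60 = 2·5^2 + 2·5; sub 6 for 5: 2·6^2 + 2·6; = 84; G_4 = 84−1 = 83
step 4: 83 = 2·6^2 + 6 + 5; sub 7 for 6: 2·7^2 + 7 + 5; = 110; G_5 = 110−1 = 109
step 5: 109 = 2·7^2 + 7 + 4; sub 8 for 7: 2·8^2 + 8 + 4; = 140; G_6 = 140−1 = 139
step 6: 139 = 2·8^2 + 8 + 3; sub 9 for 8: 2·9^2 + 9 + 3; = 174; G_7 = 174−1 = 173
step 7: 173 = 2·9^2 + 9 + 2; sub 10 for 9: 2·10^2 + 10 + 2; = 212; G_8 = 212−1 = 211
step 8: 211 = 2·10^2 + 10 + 1; sub 11 for 10: 2·11^2 + 11 + 1; = 254; G_9 = 254−1 = 253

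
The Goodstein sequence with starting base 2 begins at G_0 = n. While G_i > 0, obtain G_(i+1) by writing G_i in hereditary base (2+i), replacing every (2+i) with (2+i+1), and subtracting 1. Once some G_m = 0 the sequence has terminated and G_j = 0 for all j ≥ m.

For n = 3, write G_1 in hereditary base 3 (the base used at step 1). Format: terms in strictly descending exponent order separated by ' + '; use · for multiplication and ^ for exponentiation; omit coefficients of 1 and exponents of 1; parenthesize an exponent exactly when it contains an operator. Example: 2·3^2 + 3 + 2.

3

3 —HB2→ 2 + 1 —bump→ 3 + 1 = 4 —(−1)→ 3
3 —HB3→ 3 —bump→ 4 = 4 —(−1)→ 3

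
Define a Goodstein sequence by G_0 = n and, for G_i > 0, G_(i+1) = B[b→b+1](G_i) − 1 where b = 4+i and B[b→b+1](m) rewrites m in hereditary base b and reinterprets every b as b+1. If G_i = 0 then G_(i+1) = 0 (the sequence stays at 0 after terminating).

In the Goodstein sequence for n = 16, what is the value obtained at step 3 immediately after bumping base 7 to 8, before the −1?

34

step 0: 16 = 4^2; sub 5 for 4: 5^2; = 25; G_1 = 25−1 = 24
step 1: 24 = 4·5 + 4; sub 6 for 5: 4·6 + 4; = 28; G_2 = 28−1 = 27
step 2: 27 = 4·6 + 3; sub 7 for 6: 4·7 + 3; = 31; G_3 = 31−1 = 30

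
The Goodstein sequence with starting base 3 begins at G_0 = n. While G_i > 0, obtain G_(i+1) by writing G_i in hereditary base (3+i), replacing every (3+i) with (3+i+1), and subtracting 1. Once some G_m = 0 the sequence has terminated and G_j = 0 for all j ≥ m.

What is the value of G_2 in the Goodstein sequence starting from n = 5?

i=0: 5 = 3 + 2 (b=3); 3→4: 4 + 2 = 6; 6−1 = 5
i=1: 5 = 4 + 1 (b=4); 4→5: 5 + 1 = 6; 6−1 = 5
i=2: 5 = 5 (b=5); 5→6: 6 = 6; 6−1 = 5

5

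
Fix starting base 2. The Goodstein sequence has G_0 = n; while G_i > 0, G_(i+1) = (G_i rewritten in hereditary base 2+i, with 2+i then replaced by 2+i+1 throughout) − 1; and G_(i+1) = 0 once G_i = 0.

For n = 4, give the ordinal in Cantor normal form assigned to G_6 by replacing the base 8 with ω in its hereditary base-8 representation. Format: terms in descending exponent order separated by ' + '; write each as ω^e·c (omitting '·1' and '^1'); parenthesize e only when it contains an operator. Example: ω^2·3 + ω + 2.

ω^2·2 + ω + 3

step 0: 4 = 2^2; sub 3 for 2: 3^3; = 27; G_1 = 27−1 = 26
step 1: 26 = 2·3^2 + 2·3 + 2; sub 4 for 3: 2·4^2 + 2·4 + 2; = 42; G_2 = 42−1 = 41
step 2: 41 = 2·4^2 + 2·4 + 1; sub 5 for 4: 2·5^2 + 2·5 + 1; = 61; G_3 = 61−1 = 60
step 3: 60 = 2·5^2 + 2·5; sub 6 for 5: 2·6^2 + 2·6; = 84; G_4 = 84−1 = 83
step 4: 83 = 2·6^2 + 6 + 5; sub 7 for 6: 2·7^2 + 7 + 5; = 110; G_5 = 110−1 = 109
step 5: 109 = 2·7^2 + 7 + 4; sub 8 for 7: 2·8^2 + 8 + 4; = 140; G_6 = 140−1 = 139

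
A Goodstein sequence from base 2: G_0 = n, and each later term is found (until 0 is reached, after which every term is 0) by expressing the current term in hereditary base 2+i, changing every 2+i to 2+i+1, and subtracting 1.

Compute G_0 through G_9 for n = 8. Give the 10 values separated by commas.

G_0=8  [base 2] 2^(2 + 1)  →[2↦3]→  3^(3 + 1) = 81  −1 ⇒ G_1=80
G_1=80  [base 3] 2·3^3 + 2·3^2 + 2·3 + 2  →[3↦4]→  2·4^4 + 2·4^2 + 2·4 + 2 = 554  −1 ⇒ G_2=553
G_2=553  [base 4] 2·4^4 + 2·4^2 + 2·4 + 1  →[4↦5]→  2·5^5 + 2·5^2 + 2·5 + 1 = 6311  −1 ⇒ G_3=6310
G_3=6310  [base 5] 2·5^5 + 2·5^2 + 2·5  →[5↦6]→  2·6^6 + 2·6^2 + 2·6 = 93396  −1 ⇒ G_4=93395
G_4=93395  [base 6] 2·6^6 + 2·6^2 + 6 + 5  →[6↦7]→  2·7^7 + 2·7^2 + 7 + 5 = 1647196  −1 ⇒ G_5=1647195
G_5=1647195  [base 7] 2·7^7 + 2·7^2 + 7 + 4  →[7↦8]→  2·8^8 + 2·8^2 + 8 + 4 = 33554572  −1 ⇒ G_6=33554571
G_6=33554571  [base 8] 2·8^8 + 2·8^2 + 8 + 3  →[8↦9]→  2·9^9 + 2·9^2 + 9 + 3 = 774841152  −1 ⇒ G_7=774841151
G_7=774841151  [base 9] 2·9^9 + 2·9^2 + 9 + 2  →[9↦10]→  2·10^10 + 2·10^2 + 10 + 2 = 20000000212  −1 ⇒ G_8=20000000211
G_8=20000000211  [base 10] 2·10^10 + 2·10^2 + 10 + 1  →[10↦11]→  2·11^11 + 2·11^2 + 11 + 1 = 570623341476  −1 ⇒ G_9=570623341475

8, 80, 553, 6310, 93395, 1647195, 33554571, 774841151, 20000000211, 570623341475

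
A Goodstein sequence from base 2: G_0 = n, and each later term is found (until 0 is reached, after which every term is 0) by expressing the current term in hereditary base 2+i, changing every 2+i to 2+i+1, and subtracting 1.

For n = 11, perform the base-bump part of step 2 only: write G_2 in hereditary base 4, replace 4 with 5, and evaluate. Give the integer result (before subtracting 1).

i=0: 11 = 2^(2 + 1) + 2 + 1 (b=2); 2→3: 3^(3 + 1) + 3 + 1 = 85; 85−1 = 84
i=1: 84 = 3^(3 + 1) + 3 (b=3); 3→4: 4^(4 + 1) + 4 = 1028; 1028−1 = 1027
i=2: 1027 = 4^(4 + 1) + 3 (b=4); 4→5: 5^(5 + 1) + 3 = 15628; 15628−1 = 15627

15628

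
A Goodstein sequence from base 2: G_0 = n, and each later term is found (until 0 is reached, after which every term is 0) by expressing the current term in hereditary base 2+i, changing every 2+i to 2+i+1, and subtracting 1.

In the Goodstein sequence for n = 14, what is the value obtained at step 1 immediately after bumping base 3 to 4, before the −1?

(0) 14|_2 = 2^(2 + 1) + 2^2 + 2 ↦ 3^(3 + 1) + 3^3 + 3|_3 = 111 ⇒ 110
(1) 110|_3 = 3^(3 + 1) + 3^3 + 2 ↦ 4^(4 + 1) + 4^4 + 2|_4 = 1282 ⇒ 1281

1282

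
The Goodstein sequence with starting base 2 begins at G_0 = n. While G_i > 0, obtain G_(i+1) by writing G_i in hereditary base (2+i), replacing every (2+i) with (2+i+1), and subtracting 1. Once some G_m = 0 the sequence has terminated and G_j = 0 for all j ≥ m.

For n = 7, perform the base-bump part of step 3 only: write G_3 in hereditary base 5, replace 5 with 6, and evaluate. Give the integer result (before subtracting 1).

7 —HB2→ 2^2 + 2 + 1 —bump→ 3^3 + 3 + 1 = 31 —(−1)→ 30
30 —HB3→ 3^3 + 3 —bump→ 4^4 + 4 = 260 —(−1)→ 259
259 —HB4→ 4^4 + 3 —bump→ 5^5 + 3 = 3128 —(−1)→ 3127

46658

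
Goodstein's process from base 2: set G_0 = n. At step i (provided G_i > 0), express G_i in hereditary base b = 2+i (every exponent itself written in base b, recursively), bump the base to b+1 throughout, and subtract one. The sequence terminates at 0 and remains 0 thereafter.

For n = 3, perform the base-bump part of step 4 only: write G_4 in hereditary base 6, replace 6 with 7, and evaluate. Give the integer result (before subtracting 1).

G_0=3  [base 2] 2 + 1  →[2↦3]→  3 + 1 = 4  −1 ⇒ G_1=3
G_1=3  [base 3] 3  →[3↦4]→  4 = 4  −1 ⇒ G_2=3
G_2=3  [base 4] 3  →[4↦5]→  3 = 3  −1 ⇒ G_3=2
G_3=2  [base 5] 2  →[5↦6]→  2 = 2  −1 ⇒ G_4=1
G_4=1  [base 6] 1  →[6↦7]→  1 = 1  −1 ⇒ G_5=0

1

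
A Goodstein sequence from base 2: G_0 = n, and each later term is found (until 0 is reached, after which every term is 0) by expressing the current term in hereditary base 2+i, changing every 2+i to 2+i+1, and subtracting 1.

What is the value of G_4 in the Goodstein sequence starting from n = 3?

1

base 2: 3 = 2 + 1; at 3: 3 + 1 = 4; next = 3
base 3: 3 = 3; at 4: 4 = 4; next = 3
base 4: 3 = 3; at 5: 3 = 3; next = 2
base 5: 2 = 2; at 6: 2 = 2; next = 1
base 6: 1 = 1; at 7: 1 = 1; next = 0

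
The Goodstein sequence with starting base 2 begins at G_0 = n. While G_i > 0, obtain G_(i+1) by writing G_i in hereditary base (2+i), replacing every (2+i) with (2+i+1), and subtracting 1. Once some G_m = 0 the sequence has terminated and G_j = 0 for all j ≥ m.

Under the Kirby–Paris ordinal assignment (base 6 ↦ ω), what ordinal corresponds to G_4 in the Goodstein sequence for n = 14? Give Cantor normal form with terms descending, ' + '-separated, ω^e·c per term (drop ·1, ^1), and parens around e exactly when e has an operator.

ω^(ω + 1) + ω^5·5 + ω^4·5 + ω^3·5 + ω^2·5 + ω·5 + 5

14 —HB2→ 2^(2 + 1) + 2^2 + 2 —bump→ 3^(3 + 1) + 3^3 + 3 = 111 —(−1)→ 110
110 —HB3→ 3^(3 + 1) + 3^3 + 2 —bump→ 4^(4 + 1) + 4^4 + 2 = 1282 —(−1)→ 1281
1281 —HB4→ 4^(4 + 1) + 4^4 + 1 —bump→ 5^(5 + 1) + 5^5 + 1 = 18751 —(−1)→ 18750
18750 —HB5→ 5^(5 + 1) + 5^5 —bump→ 6^(6 + 1) + 6^6 = 326592 —(−1)→ 326591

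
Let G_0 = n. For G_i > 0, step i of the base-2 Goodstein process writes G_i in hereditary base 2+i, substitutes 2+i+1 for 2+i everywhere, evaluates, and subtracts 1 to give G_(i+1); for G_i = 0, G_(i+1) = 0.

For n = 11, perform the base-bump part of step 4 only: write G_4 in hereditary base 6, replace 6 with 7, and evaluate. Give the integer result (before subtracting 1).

base 2: 11 = 2^(2 + 1) + 2 + 1; at 3: 3^(3 + 1) + 3 + 1 = 85; next = 84
base 3: 84 = 3^(3 + 1) + 3; at 4: 4^(4 + 1) + 4 = 1028; next = 1027
base 4: 1027 = 4^(4 + 1) + 3; at 5: 5^(5 + 1) + 3 = 15628; next = 15627
base 5: 15627 = 5^(5 + 1) + 2; at 6: 6^(6 + 1) + 2 = 279938; next = 279937
base 6: 279937 = 6^(6 + 1) + 1; at 7: 7^(7 + 1) + 1 = 5764802; next = 5764801

5764802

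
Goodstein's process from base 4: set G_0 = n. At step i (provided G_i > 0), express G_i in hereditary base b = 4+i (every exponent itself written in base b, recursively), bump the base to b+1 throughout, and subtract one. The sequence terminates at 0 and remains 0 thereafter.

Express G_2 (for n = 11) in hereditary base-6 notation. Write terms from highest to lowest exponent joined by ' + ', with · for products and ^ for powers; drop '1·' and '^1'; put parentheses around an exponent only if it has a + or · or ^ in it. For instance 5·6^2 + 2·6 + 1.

G_0=11  [base 4] 2·4 + 3  →[4↦5]→  2·5 + 3 = 13  −1 ⇒ G_1=12
G_1=12  [base 5] 2·5 + 2  →[5↦6]→  2·6 + 2 = 14  −1 ⇒ G_2=13
G_2=13  [base 6] 2·6 + 1  →[6↦7]→  2·7 + 1 = 15  −1 ⇒ G_3=14

2·6 + 1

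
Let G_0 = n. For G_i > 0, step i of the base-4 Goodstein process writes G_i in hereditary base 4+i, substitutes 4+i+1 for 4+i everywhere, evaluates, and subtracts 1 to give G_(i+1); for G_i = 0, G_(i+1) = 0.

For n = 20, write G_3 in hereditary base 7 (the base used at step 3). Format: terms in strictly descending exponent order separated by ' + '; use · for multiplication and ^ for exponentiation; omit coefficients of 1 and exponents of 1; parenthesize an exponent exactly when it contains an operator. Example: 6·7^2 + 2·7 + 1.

7^2 + 2

base 4: 20 = 4^2 + 4; at 5: 5^2 + 5 = 30; next = 29
base 5: 29 = 5^2 + 4; at 6: 6^2 + 4 = 40; next = 39
base 6: 39 = 6^2 + 3; at 7: 7^2 + 3 = 52; next = 51
base 7: 51 = 7^2 + 2; at 8: 8^2 + 2 = 66; next = 65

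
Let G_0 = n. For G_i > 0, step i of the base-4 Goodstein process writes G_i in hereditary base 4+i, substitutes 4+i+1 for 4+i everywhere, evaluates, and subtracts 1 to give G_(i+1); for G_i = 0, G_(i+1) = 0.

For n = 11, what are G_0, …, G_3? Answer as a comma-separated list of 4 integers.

11, 12, 13, 14

base 4: 11 = 2·4 + 3; at 5: 2·5 + 3 = 13; next = 12
base 5: 12 = 2·5 + 2; at 6: 2·6 + 2 = 14; next = 13
base 6: 13 = 2·6 + 1; at 7: 2·7 + 1 = 15; next = 14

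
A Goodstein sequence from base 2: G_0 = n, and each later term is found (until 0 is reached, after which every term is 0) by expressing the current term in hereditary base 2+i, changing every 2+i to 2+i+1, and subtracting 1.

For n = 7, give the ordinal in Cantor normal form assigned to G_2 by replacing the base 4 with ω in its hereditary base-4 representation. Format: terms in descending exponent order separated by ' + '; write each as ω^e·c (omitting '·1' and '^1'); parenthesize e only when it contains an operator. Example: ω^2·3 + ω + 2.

i=0: 7 = 2^2 + 2 + 1 (b=2); 2→3: 3^3 + 3 + 1 = 31; 31−1 = 30
i=1: 30 = 3^3 + 3 (b=3); 3→4: 4^4 + 4 = 260; 260−1 = 259
i=2: 259 = 4^4 + 3 (b=4); 4→5: 5^5 + 3 = 3128; 3128−1 = 3127

ω^ω + 3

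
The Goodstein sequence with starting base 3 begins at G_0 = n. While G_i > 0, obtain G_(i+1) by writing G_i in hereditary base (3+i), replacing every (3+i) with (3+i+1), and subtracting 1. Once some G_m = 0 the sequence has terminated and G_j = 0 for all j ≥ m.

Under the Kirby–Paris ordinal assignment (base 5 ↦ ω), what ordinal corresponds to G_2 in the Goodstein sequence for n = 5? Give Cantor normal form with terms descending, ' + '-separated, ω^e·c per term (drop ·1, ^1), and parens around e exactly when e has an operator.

(0) 5|_3 = 3 + 2 ↦ 4 + 2|_4 = 6 ⇒ 5
(1) 5|_4 = 4 + 1 ↦ 5 + 1|_5 = 6 ⇒ 5
(2) 5|_5 = 5 ↦ 6|_6 = 6 ⇒ 5

ω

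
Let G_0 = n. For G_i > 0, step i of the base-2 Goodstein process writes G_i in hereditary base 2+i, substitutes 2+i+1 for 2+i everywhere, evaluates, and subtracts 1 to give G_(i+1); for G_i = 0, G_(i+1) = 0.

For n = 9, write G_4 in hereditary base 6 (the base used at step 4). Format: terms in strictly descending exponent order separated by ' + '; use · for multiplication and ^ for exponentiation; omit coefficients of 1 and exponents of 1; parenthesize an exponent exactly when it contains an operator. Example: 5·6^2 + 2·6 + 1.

3·6^6 + 3·6^3 + 3·6^2 + 3·6 + 1

[0] 9 ≡ 2^(2 + 1) + 1 (base 2). Lift 3: 82. −1: 81.
[1] 81 ≡ 3^(3 + 1) (base 3). Lift 4: 1024. −1: 1023.
[2] 1023 ≡ 3·4^4 + 3·4^3 + 3·4^2 + 3·4 + 3 (base 4). Lift 5: 9843. −1: 9842.
[3] 9842 ≡ 3·5^5 + 3·5^3 + 3·5^2 + 3·5 + 2 (base 5). Lift 6: 140744. −1: 140743.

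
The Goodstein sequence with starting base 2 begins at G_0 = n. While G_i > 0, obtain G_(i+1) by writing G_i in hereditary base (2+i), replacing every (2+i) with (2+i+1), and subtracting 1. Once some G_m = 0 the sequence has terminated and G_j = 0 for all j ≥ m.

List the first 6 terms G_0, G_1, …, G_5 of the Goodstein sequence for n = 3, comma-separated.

3, 3, 3, 2, 1, 0

G_0 = 3. HB_2(3) = 2 + 1. Bump = 4. G_1 = 3.
G_1 = 3. HB_3(3) = 3. Bump = 4. G_2 = 3.
G_2 = 3. HB_4(3) = 3. Bump = 3. G_3 = 2.
G_3 = 2. HB_5(2) = 2. Bump = 2. G_4 = 1.
G_4 = 1. HB_6(1) = 1. Bump = 1. G_5 = 0.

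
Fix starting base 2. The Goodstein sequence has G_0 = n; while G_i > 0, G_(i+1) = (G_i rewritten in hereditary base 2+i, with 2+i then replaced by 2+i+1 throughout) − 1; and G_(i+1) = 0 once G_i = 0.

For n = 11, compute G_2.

G_0 = 11. HB_2(11) = 2^(2 + 1) + 2 + 1. Bump = 85. G_1 = 84.
G_1 = 84. HB_3(84) = 3^(3 + 1) + 3. Bump = 1028. G_2 = 1027.
G_2 = 1027. HB_4(1027) = 4^(4 + 1) + 3. Bump = 15628. G_3 = 15627.

1027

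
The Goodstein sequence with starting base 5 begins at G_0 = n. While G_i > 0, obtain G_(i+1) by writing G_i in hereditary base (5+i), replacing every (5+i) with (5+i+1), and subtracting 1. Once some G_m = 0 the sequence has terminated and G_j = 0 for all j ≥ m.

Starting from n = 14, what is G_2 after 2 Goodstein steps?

16

G_0=14  [base 5] 2·5 + 4  →[5↦6]→  2·6 + 4 = 16  −1 ⇒ G_1=15
G_1=15  [base 6] 2·6 + 3  →[6↦7]→  2·7 + 3 = 17  −1 ⇒ G_2=16
G_2=16  [base 7] 2·7 + 2  →[7↦8]→  2·8 + 2 = 18  −1 ⇒ G_3=17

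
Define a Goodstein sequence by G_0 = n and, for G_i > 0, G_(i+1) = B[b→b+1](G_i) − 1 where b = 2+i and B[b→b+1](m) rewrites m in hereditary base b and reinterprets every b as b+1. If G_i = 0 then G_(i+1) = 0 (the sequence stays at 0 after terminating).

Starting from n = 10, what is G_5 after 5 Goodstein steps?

G_0=10  [base 2] 2^(2 + 1) + 2  →[2↦3]→  3^(3 + 1) + 3 = 84  −1 ⇒ G_1=83
G_1=83  [base 3] 3^(3 + 1) + 2  →[3↦4]→  4^(4 + 1) + 2 = 1026  −1 ⇒ G_2=1025
G_2=1025  [base 4] 4^(4 + 1) + 1  →[4↦5]→  5^(5 + 1) + 1 = 15626  −1 ⇒ G_3=15625
G_3=15625  [base 5] 5^(5 + 1)  →[5↦6]→  6^(6 + 1) = 279936  −1 ⇒ G_4=279935
G_4=279935  [base 6] 5·6^6 + 5·6^5 + 5·6^4 + 5·6^3 + 5·6^2 + 5·6 + 5  →[6↦7]→  5·7^7 + 5·7^5 + 5·7^4 + 5·7^3 + 5·7^2 + 5·7 + 5 = 4215755  −1 ⇒ G_5=4215754
G_5=4215754  [base 7] 5·7^7 + 5·7^5 + 5·7^4 + 5·7^3 + 5·7^2 + 5·7 + 4  →[7↦8]→  5·8^8 + 5·8^5 + 5·8^4 + 5·8^3 + 5·8^2 + 5·8 + 4 = 84073324  −1 ⇒ G_6=84073323

4215754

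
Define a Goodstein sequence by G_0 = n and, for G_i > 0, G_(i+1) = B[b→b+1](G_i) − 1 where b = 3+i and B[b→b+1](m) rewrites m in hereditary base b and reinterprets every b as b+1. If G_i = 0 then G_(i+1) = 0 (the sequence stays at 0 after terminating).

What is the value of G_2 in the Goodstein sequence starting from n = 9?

17

i=0: 9 = 3^2 (b=3); 3→4: 4^2 = 16; 16−1 = 15
i=1: 15 = 3·4 + 3 (b=4); 4→5: 3·5 + 3 = 18; 18−1 = 17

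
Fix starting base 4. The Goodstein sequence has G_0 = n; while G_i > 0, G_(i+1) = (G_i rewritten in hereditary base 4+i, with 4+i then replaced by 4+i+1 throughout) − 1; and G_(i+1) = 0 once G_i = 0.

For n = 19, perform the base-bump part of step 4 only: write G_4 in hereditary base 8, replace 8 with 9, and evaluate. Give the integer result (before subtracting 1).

G_0 = 19. HB_4(19) = 4^2 + 3. Bump = 28. G_1 = 27.
G_1 = 27. HB_5(27) = 5^2 + 2. Bump = 38. G_2 = 37.
G_2 = 37. HB_6(37) = 6^2 + 1. Bump = 50. G_3 = 49.
G_3 = 49. HB_7(49) = 7^2. Bump = 64. G_4 = 63.
G_4 = 63. HB_8(63) = 7·8 + 7. Bump = 70. G_5 = 69.

70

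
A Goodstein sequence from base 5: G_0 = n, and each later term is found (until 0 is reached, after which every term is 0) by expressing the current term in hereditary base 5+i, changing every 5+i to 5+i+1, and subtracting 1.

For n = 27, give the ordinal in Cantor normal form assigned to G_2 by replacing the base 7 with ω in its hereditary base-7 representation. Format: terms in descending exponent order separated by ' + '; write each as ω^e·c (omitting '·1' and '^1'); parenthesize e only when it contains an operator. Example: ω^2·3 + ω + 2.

[0] 27 ≡ 5^2 + 2 (base 5). Lift 6: 38. −1: 37.
[1] 37 ≡ 6^2 + 1 (base 6). Lift 7: 50. −1: 49.
[2] 49 ≡ 7^2 (base 7). Lift 8: 64. −1: 63.

ω^2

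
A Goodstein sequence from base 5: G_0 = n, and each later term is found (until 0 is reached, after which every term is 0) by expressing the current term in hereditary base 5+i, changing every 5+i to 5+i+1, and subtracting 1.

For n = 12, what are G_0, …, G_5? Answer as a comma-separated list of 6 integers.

12, 13, 14, 15, 15, 15

[0] 12 ≡ 2·5 + 2 (base 5). Lift 6: 14. −1: 13.
[1] 13 ≡ 2·6 + 1 (base 6). Lift 7: 15. −1: 14.
[2] 14 ≡ 2·7 (base 7). Lift 8: 16. −1: 15.
[3] 15 ≡ 8 + 7 (base 8). Lift 9: 16. −1: 15.
[4] 15 ≡ 9 + 6 (base 9). Lift 10: 16. −1: 15.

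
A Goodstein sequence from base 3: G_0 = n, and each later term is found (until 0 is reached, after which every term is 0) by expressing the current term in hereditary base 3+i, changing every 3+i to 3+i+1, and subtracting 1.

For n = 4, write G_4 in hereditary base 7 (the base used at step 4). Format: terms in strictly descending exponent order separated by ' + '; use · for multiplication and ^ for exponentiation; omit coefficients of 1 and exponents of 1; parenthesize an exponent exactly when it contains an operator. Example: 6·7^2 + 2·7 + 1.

2

step 0: 4 = 3 + 1; sub 4 for 3: 4 + 1; = 5; G_1 = 5−1 = 4
step 1: 4 = 4; sub 5 for 4: 5; = 5; G_2 = 5−1 = 4
step 2: 4 = 4; sub 6 for 5: 4; = 4; G_3 = 4−1 = 3
step 3: 3 = 3; sub 7 for 6: 3; = 3; G_4 = 3−1 = 2
step 4: 2 = 2; sub 8 for 7: 2; = 2; G_5 = 2−1 = 1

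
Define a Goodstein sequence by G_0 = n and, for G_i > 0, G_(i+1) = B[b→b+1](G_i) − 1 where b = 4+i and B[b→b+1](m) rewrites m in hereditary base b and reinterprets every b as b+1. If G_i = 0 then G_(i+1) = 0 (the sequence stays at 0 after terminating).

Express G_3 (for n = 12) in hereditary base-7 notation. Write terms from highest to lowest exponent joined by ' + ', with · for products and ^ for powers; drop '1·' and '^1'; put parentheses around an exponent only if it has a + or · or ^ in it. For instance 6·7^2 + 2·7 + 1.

2·7 + 2

G_0 = 12. HB_4(12) = 3·4. Bump = 15. G_1 = 14.
G_1 = 14. HB_5(14) = 2·5 + 4. Bump = 16. G_2 = 15.
G_2 = 15. HB_6(15) = 2·6 + 3. Bump = 17. G_3 = 16.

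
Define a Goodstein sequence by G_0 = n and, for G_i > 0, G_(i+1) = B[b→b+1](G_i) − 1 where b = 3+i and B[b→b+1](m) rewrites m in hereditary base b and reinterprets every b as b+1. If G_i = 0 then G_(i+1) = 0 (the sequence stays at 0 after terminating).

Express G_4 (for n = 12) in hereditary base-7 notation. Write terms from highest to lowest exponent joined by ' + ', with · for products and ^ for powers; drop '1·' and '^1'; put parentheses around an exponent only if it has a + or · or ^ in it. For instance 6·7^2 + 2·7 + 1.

7^2

i=0: 12 = 3^2 + 3 (b=3); 3→4: 4^2 + 4 = 20; 20−1 = 19
i=1: 19 = 4^2 + 3 (b=4); 4→5: 5^2 + 3 = 28; 28−1 = 27
i=2: 27 = 5^2 + 2 (b=5); 5→6: 6^2 + 2 = 38; 38−1 = 37
i=3: 37 = 6^2 + 1 (b=6); 6→7: 7^2 + 1 = 50; 50−1 = 49
i=4: 49 = 7^2 (b=7); 7→8: 8^2 = 64; 64−1 = 63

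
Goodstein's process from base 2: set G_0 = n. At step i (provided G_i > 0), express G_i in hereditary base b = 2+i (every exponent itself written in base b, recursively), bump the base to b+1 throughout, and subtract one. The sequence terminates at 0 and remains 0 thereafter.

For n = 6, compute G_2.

base 2: 6 = 2^2 + 2; at 3: 3^3 + 3 = 30; next = 29
base 3: 29 = 3^3 + 2; at 4: 4^4 + 2 = 258; next = 257
base 4: 257 = 4^4 + 1; at 5: 5^5 + 1 = 3126; next = 3125

257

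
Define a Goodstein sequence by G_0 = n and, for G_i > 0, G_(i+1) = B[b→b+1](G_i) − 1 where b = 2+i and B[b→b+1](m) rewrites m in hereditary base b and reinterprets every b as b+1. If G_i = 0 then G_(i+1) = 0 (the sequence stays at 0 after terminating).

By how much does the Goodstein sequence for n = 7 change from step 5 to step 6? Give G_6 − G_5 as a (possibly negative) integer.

i=0: 7 = 2^2 + 2 + 1 (b=2); 2→3: 3^3 + 3 + 1 = 31; 31−1 = 30
i=1: 30 = 3^3 + 3 (b=3); 3→4: 4^4 + 4 = 260; 260−1 = 259
i=2: 259 = 4^4 + 3 (b=4); 4→5: 5^5 + 3 = 3128; 3128−1 = 3127
i=3: 3127 = 5^5 + 2 (b=5); 5→6: 6^6 + 2 = 46658; 46658−1 = 46657
i=4: 46657 = 6^6 + 1 (b=6); 6→7: 7^7 + 1 = 823544; 823544−1 = 823543
i=5: 823543 = 7^7 (b=7); 7→8: 8^8 = 16777216; 16777216−1 = 16777215

15953672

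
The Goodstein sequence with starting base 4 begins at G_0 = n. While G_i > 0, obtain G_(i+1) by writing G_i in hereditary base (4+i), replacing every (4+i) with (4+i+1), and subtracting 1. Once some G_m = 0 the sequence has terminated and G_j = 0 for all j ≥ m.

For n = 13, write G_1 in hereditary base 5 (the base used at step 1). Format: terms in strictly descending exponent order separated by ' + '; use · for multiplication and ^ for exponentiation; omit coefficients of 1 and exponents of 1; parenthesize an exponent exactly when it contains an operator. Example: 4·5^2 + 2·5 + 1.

3·5

G_0 = 13. HB_4(13) = 3·4 + 1. Bump = 16. G_1 = 15.
G_1 = 15. HB_5(15) = 3·5. Bump = 18. G_2 = 17.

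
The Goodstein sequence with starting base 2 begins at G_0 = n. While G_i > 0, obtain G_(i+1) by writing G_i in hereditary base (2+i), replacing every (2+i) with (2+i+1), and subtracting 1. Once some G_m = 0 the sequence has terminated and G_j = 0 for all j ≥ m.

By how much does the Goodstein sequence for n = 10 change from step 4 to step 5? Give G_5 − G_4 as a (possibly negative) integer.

3935819

i=0: 10 = 2^(2 + 1) + 2 (b=2); 2→3: 3^(3 + 1) + 3 = 84; 84−1 = 83
i=1: 83 = 3^(3 + 1) + 2 (b=3); 3→4: 4^(4 + 1) + 2 = 1026; 1026−1 = 1025
i=2: 1025 = 4^(4 + 1) + 1 (b=4); 4→5: 5^(5 + 1) + 1 = 15626; 15626−1 = 15625
i=3: 15625 = 5^(5 + 1) (b=5); 5→6: 6^(6 + 1) = 279936; 279936−1 = 279935
i=4: 279935 = 5·6^6 + 5·6^5 + 5·6^4 + 5·6^3 + 5·6^2 + 5·6 + 5 (b=6); 6→7: 5·7^7 + 5·7^5 + 5·7^4 + 5·7^3 + 5·7^2 + 5·7 + 5 = 4215755; 4215755−1 = 4215754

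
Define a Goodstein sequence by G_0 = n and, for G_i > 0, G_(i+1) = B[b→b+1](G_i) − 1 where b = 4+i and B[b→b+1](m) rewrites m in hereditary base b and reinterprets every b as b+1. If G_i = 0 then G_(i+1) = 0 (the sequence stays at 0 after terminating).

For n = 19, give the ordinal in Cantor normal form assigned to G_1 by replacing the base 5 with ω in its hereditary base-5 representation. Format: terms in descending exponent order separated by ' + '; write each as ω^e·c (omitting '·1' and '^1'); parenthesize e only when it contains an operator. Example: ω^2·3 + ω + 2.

G_0 = 19. HB_4(19) = 4^2 + 3. Bump = 28. G_1 = 27.
G_1 = 27. HB_5(27) = 5^2 + 2. Bump = 38. G_2 = 37.

ω^2 + 2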